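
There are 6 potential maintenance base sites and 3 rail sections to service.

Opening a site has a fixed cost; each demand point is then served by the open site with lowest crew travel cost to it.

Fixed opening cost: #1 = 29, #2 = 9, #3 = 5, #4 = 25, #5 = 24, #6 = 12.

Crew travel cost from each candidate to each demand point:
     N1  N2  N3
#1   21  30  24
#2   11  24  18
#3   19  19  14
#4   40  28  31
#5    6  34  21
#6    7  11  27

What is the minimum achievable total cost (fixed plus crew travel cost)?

49

Open {#3, #6}: assign each demand point to its cheapest open site.
  N1→#6 7, N2→#6 11, N3→#3 14
  crew travel cost 32, fixed 17 → total 49.
Compare {#3}: crew travel cost 52 + fixed 5 = 57.
Compare {#6}: crew travel cost 45 + fixed 12 = 57.
Compare {#2, #6}: crew travel cost 36 + fixed 21 = 57.
All other subsets cost ≥ 57. Minimum total cost: 49.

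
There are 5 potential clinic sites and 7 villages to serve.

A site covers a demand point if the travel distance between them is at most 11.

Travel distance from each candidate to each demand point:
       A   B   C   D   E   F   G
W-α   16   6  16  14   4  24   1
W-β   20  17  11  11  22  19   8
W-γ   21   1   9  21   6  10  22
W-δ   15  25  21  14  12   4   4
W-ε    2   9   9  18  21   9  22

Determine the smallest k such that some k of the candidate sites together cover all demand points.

3

Coverage sets (demand points within 11 of each site):
  W-α: {B, E, G}
  W-β: {C, D, G}
  W-γ: {B, C, E, F}
  W-δ: {F, G}
  W-ε: {A, B, C, F}
No 2 sites suffice: every size-2 union leaves at least one demand point uncovered.
But {W-α, W-β, W-ε} covers everything, so the minimum is 3.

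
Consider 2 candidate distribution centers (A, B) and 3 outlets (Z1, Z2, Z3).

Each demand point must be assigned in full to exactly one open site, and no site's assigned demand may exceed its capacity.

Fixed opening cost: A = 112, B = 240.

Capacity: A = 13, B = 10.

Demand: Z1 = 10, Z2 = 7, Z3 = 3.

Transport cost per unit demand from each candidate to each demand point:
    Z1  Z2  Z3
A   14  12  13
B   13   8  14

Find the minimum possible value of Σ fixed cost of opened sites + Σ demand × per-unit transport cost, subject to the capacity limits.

587

Open {A, B}; cheapest assignment that respects the capacities:
  A (cap 13, load 13): Z1, Z3 — cost 10×14 + 3×13 = 179
  B (cap 10, load 7): Z2 — cost 7×8 = 56
  Shipping 235, fixed 352 → total 587.
  Any other capacity-feasible assignment to {A, B} ships for at least 235.
Total demand is 20 and no other set of sites has combined capacity ≥ 20, so {A, B} is the only feasible choice of open sites. Minimum: 587.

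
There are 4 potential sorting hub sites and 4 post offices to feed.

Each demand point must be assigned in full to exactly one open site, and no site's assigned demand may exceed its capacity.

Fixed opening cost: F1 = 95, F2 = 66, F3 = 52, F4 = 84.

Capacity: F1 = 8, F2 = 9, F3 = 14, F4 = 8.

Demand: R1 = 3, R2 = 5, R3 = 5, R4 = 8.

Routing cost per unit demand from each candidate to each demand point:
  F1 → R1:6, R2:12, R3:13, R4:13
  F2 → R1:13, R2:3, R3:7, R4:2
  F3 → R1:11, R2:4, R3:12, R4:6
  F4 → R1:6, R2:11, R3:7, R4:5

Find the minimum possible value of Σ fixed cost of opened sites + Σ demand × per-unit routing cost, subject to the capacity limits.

247

Open {F2, F3}; cheapest assignment that respects the capacities:
  F2 (cap 9, load 8): R4 — cost 8×2 = 16
  F3 (cap 14, load 13): R1, R2, R3 — cost 3×11 + 5×4 + 5×12 = 113
  Shipping 129, fixed 118 → total 247.
  Any other capacity-feasible assignment to {F2, F3} ships for at least 129.
Compare {F3, F4}: its best feasible assignment gives total 257.
Compare {F2, F3, F4}: its best feasible assignment gives total 291.
Every other set of open sites that can feasibly serve all demand totals ≥ 257 even under its best assignment. Minimum: 247.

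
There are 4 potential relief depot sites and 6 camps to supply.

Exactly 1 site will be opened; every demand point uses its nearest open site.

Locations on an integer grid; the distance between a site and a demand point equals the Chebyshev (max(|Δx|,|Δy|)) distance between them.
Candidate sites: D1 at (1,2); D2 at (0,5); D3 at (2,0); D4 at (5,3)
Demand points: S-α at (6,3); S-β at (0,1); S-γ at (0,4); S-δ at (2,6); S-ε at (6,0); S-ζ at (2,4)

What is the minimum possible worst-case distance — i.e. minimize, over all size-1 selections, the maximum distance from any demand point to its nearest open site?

Open {D1}.
  Farthest demand point is S-α at distance 5 (to D1); all others are ≤ 5.
With {D4} the worst case is 5.
With {D2} the worst case is 6.
No size-1 selection achieves below 5.

5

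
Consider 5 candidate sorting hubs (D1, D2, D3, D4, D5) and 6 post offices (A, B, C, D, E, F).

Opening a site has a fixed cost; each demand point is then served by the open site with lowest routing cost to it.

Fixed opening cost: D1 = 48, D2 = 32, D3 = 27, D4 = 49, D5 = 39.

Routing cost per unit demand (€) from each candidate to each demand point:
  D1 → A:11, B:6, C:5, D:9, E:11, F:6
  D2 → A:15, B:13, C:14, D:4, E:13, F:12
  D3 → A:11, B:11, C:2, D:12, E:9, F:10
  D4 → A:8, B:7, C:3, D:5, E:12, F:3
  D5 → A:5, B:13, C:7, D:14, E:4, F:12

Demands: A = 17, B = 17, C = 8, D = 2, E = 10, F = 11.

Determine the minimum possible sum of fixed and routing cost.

Open {D4, D5}: assign each demand point to its cheapest open site.
  A→D5 17×5=85, B→D4 17×7=119, C→D4 8×3=24, D→D4 2×5=10, E→D5 10×4=40, F→D4 11×3=33
  routing cost 311, fixed 88 → total 399.
Compare {D3, D4, D5}: routing cost 303 + fixed 115 = 418.
Compare {D2, D4, D5}: routing cost 309 + fixed 120 = 429.
Compare {D1, D4, D5}: routing cost 294 + fixed 136 = 430.
All other subsets cost ≥ 418. Minimum total cost: 399.

399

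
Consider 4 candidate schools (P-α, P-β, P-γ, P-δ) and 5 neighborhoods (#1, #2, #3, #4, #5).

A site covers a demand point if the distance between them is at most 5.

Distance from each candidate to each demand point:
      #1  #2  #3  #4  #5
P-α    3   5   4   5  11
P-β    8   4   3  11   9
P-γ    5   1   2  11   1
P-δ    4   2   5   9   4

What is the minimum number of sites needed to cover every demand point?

Coverage sets (demand points within 5 of each site):
  P-α: {#1, #2, #3, #4}
  P-β: {#2, #3}
  P-γ: {#1, #2, #3, #5}
  P-δ: {#1, #2, #3, #5}
No single site covers all 5 demand points.
But {P-α, P-γ} covers everything, so the minimum is 2.

2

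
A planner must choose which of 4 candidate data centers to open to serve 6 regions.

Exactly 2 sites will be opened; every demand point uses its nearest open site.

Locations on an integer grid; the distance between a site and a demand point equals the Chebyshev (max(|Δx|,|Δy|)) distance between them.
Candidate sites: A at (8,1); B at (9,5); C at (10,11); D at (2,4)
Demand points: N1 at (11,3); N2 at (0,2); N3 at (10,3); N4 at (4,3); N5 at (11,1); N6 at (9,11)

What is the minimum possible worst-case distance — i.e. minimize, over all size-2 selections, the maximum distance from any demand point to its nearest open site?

6

Open {B, D}.
  Farthest demand point is N6 at distance 6 (to B); all others are ≤ 6.
With {A, D} the worst case is 7.
With {A, B} the worst case is 8.
No size-2 selection achieves below 6.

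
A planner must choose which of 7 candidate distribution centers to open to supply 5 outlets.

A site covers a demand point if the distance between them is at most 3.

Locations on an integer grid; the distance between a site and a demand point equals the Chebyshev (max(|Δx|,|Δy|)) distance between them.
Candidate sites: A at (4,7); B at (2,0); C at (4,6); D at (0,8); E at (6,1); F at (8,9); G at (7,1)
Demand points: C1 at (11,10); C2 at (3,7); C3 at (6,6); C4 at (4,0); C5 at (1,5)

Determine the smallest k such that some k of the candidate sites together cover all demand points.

Coverage sets (demand points within 3 of each site):
  A: {C2, C3, C5}
  B: {C4}
  C: {C2, C3, C5}
  D: {C2, C5}
  E: {C4}
  F: {C1, C3}
  G: {C4}
No 2 sites suffice: every size-2 union leaves at least one demand point uncovered.
But {A, B, F} covers everything, so the minimum is 3.

3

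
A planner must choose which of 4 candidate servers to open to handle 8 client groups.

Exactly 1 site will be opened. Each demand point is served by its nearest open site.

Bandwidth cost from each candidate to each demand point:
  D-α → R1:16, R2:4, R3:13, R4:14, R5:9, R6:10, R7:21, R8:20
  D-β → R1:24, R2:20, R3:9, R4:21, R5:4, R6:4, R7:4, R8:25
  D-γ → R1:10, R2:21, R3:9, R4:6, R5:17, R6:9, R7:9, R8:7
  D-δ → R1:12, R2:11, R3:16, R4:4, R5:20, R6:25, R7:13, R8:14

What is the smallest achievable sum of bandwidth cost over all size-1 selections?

88

Open {D-γ}.
  R1→D-γ 10, R2→D-γ 21, R3→D-γ 9, R4→D-γ 6, R5→D-γ 17, R6→D-γ 9, R7→D-γ 9, R8→D-γ 7  ⇒ total 88.
Compare {D-α}: total 107.
Compare {D-β}: total 111.
No size-1 selection does better; minimum is 88.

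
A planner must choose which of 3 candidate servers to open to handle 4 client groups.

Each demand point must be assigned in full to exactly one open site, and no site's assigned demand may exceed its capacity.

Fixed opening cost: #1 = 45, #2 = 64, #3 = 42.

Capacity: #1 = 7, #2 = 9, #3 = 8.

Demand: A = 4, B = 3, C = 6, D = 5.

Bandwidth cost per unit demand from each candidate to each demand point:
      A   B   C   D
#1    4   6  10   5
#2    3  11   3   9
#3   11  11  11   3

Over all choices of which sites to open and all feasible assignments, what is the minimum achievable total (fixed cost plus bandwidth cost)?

Open {#1, #2, #3}; cheapest assignment that respects the capacities:
  #1 (cap 7, load 7): A, B — cost 4×4 + 3×6 = 34
  #2 (cap 9, load 6): C — cost 6×3 = 18
  #3 (cap 8, load 5): D — cost 5×3 = 15
  Shipping 67, fixed 151 → total 218.
  Any other capacity-feasible assignment to {#1, #2, #3} ships for at least 67.
Total demand is 18 and no other set of sites has combined capacity ≥ 18, so {#1, #2, #3} is the only feasible choice of open sites. Minimum: 218.

218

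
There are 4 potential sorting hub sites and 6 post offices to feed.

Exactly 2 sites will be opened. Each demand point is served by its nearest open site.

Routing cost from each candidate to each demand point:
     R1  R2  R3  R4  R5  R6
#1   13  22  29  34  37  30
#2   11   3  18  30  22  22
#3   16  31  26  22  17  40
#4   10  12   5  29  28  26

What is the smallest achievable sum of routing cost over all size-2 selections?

Open {#2, #4}.
  R1→#4 10, R2→#2 3, R3→#4 5, R4→#4 29, R5→#2 22, R6→#2 22  ⇒ total 91.
Compare {#3, #4}: total 92.
Compare {#2, #3}: total 93.
No size-2 selection does better; minimum is 91.

91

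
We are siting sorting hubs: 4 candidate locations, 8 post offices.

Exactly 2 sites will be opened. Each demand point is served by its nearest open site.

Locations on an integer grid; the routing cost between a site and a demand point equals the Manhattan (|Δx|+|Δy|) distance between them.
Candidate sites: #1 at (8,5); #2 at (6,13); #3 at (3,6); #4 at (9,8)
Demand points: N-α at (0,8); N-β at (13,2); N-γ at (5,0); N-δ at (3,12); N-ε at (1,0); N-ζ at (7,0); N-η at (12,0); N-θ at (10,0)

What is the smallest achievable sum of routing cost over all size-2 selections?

57

Open {#1, #3}.
  N-α→#3 5, N-β→#1 8, N-γ→#1 8, N-δ→#3 6, N-ε→#3 8, N-ζ→#1 6, N-η→#1 9, N-θ→#1 7  ⇒ total 57.
Compare {#1, #2}: total 65.
Compare {#3, #4}: total 67.
No size-2 selection does better; minimum is 57.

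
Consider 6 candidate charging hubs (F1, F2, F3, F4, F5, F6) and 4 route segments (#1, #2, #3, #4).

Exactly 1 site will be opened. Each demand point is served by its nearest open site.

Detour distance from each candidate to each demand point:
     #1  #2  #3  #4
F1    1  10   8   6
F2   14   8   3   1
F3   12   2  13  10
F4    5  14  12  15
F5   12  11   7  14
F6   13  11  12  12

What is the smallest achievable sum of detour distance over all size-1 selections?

25

Open {F1}.
  #1→F1 1, #2→F1 10, #3→F1 8, #4→F1 6  ⇒ total 25.
Compare {F2}: total 26.
Compare {F3}: total 37.
No size-1 selection does better; minimum is 25.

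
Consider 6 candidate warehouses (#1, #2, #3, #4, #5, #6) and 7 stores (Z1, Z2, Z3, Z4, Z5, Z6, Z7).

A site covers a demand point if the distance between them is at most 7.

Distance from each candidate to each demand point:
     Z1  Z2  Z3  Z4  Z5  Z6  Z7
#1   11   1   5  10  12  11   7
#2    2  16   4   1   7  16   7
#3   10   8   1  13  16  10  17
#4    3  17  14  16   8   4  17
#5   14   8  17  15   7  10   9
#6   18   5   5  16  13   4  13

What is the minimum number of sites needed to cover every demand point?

Coverage sets (demand points within 7 of each site):
  #1: {Z2, Z3, Z7}
  #2: {Z1, Z3, Z4, Z5, Z7}
  #3: {Z3}
  #4: {Z1, Z6}
  #5: {Z5}
  #6: {Z2, Z3, Z6}
No single site covers all 7 demand points.
But {#2, #6} covers everything, so the minimum is 2.

2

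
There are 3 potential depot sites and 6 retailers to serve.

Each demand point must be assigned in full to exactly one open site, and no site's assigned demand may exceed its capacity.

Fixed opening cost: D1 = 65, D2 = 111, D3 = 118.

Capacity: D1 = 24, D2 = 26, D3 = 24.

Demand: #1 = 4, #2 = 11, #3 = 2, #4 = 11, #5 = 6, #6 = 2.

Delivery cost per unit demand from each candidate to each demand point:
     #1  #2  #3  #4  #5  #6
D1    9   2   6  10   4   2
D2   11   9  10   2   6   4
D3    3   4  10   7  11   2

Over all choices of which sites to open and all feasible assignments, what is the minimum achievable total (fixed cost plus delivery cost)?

Open {D1, D2}; cheapest assignment that respects the capacities:
  D1 (cap 24, load 23): #1, #2, #3, #5 — cost 4×9 + 11×2 + 2×6 + 6×4 = 94
  D2 (cap 26, load 13): #4, #6 — cost 11×2 + 2×4 = 30
  Shipping 124, fixed 176 → total 300.
  Any other capacity-feasible assignment to {D1, D2} ships for at least 124.
Compare {D1, D3}: its best feasible assignment gives total 334.
Compare {D2, D3}: its best feasible assignment gives total 367.
Every other set of open sites that can feasibly serve all demand totals ≥ 334 even under its best assignment. Minimum: 300.

300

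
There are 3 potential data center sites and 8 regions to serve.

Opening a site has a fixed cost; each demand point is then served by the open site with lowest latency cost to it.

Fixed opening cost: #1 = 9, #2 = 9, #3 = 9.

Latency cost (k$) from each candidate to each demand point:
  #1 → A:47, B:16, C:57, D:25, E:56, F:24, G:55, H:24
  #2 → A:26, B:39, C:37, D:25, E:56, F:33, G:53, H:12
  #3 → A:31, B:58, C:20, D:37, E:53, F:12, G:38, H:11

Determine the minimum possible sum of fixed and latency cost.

Open {#1, #3}: assign each demand point to its cheapest open site.
  A→#3 31, B→#1 16, C→#3 20, D→#1 25, E→#3 53, F→#3 12, G→#3 38, H→#3 11
  latency cost 206, fixed 18 → total 224.
Compare {#1, #2, #3}: latency cost 201 + fixed 27 = 228.
Compare {#2, #3}: latency cost 224 + fixed 18 = 242.
Compare {#1, #2}: latency cost 249 + fixed 18 = 267.
All other subsets cost ≥ 228. Minimum total cost: 224.

224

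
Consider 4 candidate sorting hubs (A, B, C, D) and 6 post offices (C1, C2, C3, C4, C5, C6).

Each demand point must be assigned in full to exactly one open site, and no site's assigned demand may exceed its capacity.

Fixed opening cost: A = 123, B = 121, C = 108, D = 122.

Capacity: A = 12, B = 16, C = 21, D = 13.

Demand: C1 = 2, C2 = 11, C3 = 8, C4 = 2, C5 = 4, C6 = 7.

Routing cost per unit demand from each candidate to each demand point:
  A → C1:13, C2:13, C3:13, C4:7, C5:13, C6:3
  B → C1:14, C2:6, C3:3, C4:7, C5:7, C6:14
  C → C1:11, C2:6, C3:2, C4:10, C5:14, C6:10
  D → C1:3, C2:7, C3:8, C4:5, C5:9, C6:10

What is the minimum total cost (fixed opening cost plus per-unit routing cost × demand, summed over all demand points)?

Open {C, D}; cheapest assignment that respects the capacities:
  C (cap 21, load 21): C2, C3, C4 — cost 11×6 + 8×2 + 2×10 = 102
  D (cap 13, load 13): C1, C5, C6 — cost 2×3 + 4×9 + 7×10 = 112
  Shipping 214, fixed 230 → total 444.
  Any other capacity-feasible assignment to {C, D} ships for at least 214.
Compare {B, C}: its best feasible assignment gives total 451.
Compare {A, C, D}: its best feasible assignment gives total 508.
Every other set of open sites that can feasibly serve all demand totals ≥ 451 even under its best assignment. Minimum: 444.

444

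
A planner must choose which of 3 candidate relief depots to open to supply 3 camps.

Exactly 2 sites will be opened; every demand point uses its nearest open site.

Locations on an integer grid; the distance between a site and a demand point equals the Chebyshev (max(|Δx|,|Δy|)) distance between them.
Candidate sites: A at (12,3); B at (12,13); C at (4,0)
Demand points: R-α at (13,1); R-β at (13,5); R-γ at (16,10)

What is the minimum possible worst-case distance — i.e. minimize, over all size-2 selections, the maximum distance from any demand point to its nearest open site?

Open {A, B}.
  Farthest demand point is R-γ at distance 4 (to B); all others are ≤ 4.
With {A, C} the worst case is 7.
With {B, C} the worst case is 9.
No size-2 selection achieves below 4.

4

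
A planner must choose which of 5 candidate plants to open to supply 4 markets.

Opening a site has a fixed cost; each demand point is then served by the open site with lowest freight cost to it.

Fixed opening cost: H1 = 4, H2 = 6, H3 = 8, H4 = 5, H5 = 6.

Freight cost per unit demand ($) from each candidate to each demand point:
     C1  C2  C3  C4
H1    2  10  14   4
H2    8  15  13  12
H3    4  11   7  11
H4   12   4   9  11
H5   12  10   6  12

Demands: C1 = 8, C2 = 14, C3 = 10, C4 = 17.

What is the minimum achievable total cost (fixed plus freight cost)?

215

Open {H1, H4, H5}: assign each demand point to its cheapest open site.
  C1→H1 8×2=16, C2→H4 14×4=56, C3→H5 10×6=60, C4→H1 17×4=68
  freight cost 200, fixed 15 → total 215.
Compare {H1, H2, H4, H5}: freight cost 200 + fixed 21 = 221.
Compare {H1, H3, H4, H5}: freight cost 200 + fixed 23 = 223.
Compare {H1, H3, H4}: freight cost 210 + fixed 17 = 227.
All other subsets cost ≥ 221. Minimum total cost: 215.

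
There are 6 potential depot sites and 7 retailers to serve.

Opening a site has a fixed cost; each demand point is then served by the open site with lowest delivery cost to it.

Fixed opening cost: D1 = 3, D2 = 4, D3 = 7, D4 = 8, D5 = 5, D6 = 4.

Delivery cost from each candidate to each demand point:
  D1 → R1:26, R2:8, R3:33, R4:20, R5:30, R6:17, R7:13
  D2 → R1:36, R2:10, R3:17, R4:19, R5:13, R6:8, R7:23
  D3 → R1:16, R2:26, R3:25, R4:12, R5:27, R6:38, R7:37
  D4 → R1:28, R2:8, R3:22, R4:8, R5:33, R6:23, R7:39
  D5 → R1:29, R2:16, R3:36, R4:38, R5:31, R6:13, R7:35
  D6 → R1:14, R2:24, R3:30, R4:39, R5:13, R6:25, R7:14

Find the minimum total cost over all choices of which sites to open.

Open {D2, D4, D6}: assign each demand point to its cheapest open site.
  R1→D6 14, R2→D4 8, R3→D2 17, R4→D4 8, R5→D2 13, R6→D2 8, R7→D6 14
  delivery cost 82, fixed 16 → total 98.
Compare {D1, D2, D4, D6}: delivery cost 81 + fixed 19 = 100.
Compare {D1, D2, D3}: delivery cost 87 + fixed 14 = 101.
Compare {D2, D6}: delivery cost 95 + fixed 8 = 103.
All other subsets cost ≥ 100. Minimum total cost: 98.

98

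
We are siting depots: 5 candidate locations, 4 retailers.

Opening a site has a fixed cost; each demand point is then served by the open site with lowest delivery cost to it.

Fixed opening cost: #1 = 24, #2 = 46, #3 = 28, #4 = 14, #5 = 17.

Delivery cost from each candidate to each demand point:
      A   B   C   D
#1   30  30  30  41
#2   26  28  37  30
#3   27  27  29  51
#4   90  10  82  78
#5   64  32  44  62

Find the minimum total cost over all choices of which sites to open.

Open {#1, #4}: assign each demand point to its cheapest open site.
  A→#1 30, B→#4 10, C→#1 30, D→#1 41
  delivery cost 111, fixed 38 → total 149.
Compare {#1}: delivery cost 131 + fixed 24 = 155.
Compare {#3, #4}: delivery cost 117 + fixed 42 = 159.
Compare {#3}: delivery cost 134 + fixed 28 = 162.
All other subsets cost ≥ 155. Minimum total cost: 149.

149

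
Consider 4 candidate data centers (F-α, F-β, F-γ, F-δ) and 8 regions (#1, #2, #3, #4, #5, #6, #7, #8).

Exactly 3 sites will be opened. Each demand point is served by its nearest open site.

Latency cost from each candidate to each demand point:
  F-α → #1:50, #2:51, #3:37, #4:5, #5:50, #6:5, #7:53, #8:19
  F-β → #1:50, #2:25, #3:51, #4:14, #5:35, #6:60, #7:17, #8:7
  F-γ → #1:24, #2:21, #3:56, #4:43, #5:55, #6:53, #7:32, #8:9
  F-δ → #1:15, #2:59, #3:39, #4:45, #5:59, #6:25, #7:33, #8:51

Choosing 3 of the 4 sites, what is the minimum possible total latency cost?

Open {F-α, F-β, F-δ}.
  #1→F-δ 15, #2→F-β 25, #3→F-α 37, #4→F-α 5, #5→F-β 35, #6→F-α 5, #7→F-β 17, #8→F-β 7  ⇒ total 146.
Compare {F-α, F-β, F-γ}: total 151.
Compare {F-β, F-γ, F-δ}: total 173.
No size-3 selection does better; minimum is 146.

146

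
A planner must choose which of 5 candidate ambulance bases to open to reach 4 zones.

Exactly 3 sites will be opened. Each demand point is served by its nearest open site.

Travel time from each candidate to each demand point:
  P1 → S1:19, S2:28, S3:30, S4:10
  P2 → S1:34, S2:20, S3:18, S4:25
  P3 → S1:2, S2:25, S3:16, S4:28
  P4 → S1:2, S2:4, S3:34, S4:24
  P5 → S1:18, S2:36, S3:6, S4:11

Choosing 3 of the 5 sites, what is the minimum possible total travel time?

22

Open {P1, P4, P5}.
  S1→P4 2, S2→P4 4, S3→P5 6, S4→P1 10  ⇒ total 22.
Compare {P2, P4, P5}: total 23.
Compare {P3, P4, P5}: total 23.
No size-3 selection does better; minimum is 22.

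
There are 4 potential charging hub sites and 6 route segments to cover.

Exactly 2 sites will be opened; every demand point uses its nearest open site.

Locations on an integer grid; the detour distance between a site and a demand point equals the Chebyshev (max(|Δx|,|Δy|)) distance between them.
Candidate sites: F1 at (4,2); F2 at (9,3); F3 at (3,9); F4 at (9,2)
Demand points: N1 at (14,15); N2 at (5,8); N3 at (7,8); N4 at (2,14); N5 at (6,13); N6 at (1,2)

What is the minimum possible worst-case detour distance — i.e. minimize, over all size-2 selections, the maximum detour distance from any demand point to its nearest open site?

Open {F1, F3}.
  Farthest demand point is N1 at detour distance 11 (to F3); all others are ≤ 11.
With {F2, F3} the worst case is 11.
With {F3, F4} the worst case is 11.
No size-2 selection achieves below 11.

11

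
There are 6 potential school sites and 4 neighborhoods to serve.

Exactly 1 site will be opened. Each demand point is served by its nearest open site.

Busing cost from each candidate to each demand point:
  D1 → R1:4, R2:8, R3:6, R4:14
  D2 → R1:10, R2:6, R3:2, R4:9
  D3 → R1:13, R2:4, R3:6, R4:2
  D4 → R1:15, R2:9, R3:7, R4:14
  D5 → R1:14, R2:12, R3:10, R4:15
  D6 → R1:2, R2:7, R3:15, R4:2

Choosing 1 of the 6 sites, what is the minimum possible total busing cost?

25

Open {D3}.
  R1→D3 13, R2→D3 4, R3→D3 6, R4→D3 2  ⇒ total 25.
Compare {D6}: total 26.
Compare {D2}: total 27.
No size-1 selection does better; minimum is 25.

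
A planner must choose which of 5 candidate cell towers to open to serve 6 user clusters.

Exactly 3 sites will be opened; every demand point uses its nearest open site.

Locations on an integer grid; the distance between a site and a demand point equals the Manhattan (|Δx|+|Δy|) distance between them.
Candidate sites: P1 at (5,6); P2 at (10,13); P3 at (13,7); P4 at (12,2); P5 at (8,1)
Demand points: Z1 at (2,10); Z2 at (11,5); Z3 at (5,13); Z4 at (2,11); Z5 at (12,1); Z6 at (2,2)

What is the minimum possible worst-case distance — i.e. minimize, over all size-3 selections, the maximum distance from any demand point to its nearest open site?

Open {P1, P2, P3}.
  Farthest demand point is Z4 at distance 8 (to P1); all others are ≤ 8.
With {P1, P2, P4} the worst case is 8.
With {P1, P2, P5} the worst case is 8.
No size-3 selection achieves below 8.

8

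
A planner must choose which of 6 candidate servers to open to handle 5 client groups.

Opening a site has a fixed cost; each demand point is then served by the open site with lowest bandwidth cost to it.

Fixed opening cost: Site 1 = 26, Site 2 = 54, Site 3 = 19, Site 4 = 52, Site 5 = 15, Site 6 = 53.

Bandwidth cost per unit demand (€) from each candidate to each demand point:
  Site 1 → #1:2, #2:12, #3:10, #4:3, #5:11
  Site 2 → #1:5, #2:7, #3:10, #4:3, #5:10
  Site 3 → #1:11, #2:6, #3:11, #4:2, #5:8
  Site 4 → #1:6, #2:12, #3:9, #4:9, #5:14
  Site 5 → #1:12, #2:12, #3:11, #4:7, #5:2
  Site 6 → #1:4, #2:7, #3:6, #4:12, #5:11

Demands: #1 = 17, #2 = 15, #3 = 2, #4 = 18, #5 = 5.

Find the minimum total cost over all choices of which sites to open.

Open {Site 1, Site 3, Site 5}: assign each demand point to its cheapest open site.
  #1→Site 1 17×2=34, #2→Site 3 15×6=90, #3→Site 1 2×10=20, #4→Site 3 18×2=36, #5→Site 5 5×2=10
  bandwidth cost 190, fixed 60 → total 250.
Compare {Site 1, Site 3}: bandwidth cost 220 + fixed 45 = 265.
Compare {Site 1, Site 3, Site 5, Site 6}: bandwidth cost 182 + fixed 113 = 295.
Compare {Site 1, Site 3, Site 4, Site 5}: bandwidth cost 188 + fixed 112 = 300.
All other subsets cost ≥ 265. Minimum total cost: 250.

250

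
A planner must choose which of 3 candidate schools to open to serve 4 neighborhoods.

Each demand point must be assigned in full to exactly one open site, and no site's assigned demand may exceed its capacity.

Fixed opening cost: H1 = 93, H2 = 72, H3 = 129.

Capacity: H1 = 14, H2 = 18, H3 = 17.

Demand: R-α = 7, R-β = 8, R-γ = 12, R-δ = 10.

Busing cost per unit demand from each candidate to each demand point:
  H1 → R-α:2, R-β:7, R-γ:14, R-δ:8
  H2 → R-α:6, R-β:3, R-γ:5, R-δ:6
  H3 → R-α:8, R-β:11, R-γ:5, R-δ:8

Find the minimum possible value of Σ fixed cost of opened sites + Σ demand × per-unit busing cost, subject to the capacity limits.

Open {H1, H2, H3}; cheapest assignment that respects the capacities:
  H1 (cap 14, load 7): R-α — cost 7×2 = 14
  H2 (cap 18, load 18): R-β, R-δ — cost 8×3 + 10×6 = 84
  H3 (cap 17, load 12): R-γ — cost 12×5 = 60
  Shipping 158, fixed 294 → total 452.
  Any other capacity-feasible assignment to {H1, H2, H3} ships for at least 158.
Total demand is 37 and no other set of sites has combined capacity ≥ 37, so {H1, H2, H3} is the only feasible choice of open sites. Minimum: 452.

452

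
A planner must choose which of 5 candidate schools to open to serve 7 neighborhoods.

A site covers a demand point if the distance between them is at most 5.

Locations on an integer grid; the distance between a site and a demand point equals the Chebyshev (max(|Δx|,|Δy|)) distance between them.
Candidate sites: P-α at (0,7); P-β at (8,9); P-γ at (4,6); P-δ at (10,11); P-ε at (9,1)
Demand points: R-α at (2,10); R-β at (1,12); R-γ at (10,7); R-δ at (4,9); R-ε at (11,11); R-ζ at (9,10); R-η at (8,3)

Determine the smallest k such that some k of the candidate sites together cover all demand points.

Coverage sets (demand points within 5 of each site):
  P-α: {R-α, R-β, R-δ}
  P-β: {R-γ, R-δ, R-ε, R-ζ}
  P-γ: {R-α, R-δ, R-ζ, R-η}
  P-δ: {R-γ, R-ε, R-ζ}
  P-ε: {R-η}
No 2 sites suffice: every size-2 union leaves at least one demand point uncovered.
But {P-α, P-β, P-γ} covers everything, so the minimum is 3.

3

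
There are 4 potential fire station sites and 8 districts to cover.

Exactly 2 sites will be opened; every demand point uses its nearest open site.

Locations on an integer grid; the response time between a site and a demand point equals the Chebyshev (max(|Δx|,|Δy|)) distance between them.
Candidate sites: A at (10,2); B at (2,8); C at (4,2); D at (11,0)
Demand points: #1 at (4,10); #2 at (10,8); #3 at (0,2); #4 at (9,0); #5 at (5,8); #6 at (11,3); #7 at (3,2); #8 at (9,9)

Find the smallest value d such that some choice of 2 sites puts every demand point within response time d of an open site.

Open {A, B}.
  Farthest demand point is #8 at response time 7 (to A); all others are ≤ 7.
With {B, C} the worst case is 7.
With {A, C} the worst case is 8.
No size-2 selection achieves below 7.

7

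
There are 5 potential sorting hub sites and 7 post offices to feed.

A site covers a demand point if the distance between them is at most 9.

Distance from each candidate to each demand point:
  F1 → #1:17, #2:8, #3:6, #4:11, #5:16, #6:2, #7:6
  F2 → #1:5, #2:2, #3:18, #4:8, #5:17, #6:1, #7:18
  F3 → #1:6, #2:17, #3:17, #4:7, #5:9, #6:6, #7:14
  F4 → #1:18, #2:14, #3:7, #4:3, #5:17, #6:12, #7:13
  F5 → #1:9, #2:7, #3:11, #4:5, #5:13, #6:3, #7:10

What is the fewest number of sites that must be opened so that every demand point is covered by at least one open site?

Coverage sets (demand points within 9 of each site):
  F1: {#2, #3, #6, #7}
  F2: {#1, #2, #4, #6}
  F3: {#1, #4, #5, #6}
  F4: {#3, #4}
  F5: {#1, #2, #4, #6}
No single site covers all 7 demand points.
But {F1, F3} covers everything, so the minimum is 2.

2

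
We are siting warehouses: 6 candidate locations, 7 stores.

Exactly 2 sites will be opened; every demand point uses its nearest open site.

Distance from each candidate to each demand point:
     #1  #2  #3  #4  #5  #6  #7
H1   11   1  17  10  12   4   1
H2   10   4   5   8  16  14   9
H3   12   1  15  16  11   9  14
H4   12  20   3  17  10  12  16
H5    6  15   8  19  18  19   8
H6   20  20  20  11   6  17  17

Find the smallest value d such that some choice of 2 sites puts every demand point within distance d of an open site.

11

Open {H1, H4}.
  Farthest demand point is #1 at distance 11 (to H1); all others are ≤ 11.
With {H2, H3} the worst case is 11.
With {H1, H2} the worst case is 12.
No size-2 selection achieves below 11.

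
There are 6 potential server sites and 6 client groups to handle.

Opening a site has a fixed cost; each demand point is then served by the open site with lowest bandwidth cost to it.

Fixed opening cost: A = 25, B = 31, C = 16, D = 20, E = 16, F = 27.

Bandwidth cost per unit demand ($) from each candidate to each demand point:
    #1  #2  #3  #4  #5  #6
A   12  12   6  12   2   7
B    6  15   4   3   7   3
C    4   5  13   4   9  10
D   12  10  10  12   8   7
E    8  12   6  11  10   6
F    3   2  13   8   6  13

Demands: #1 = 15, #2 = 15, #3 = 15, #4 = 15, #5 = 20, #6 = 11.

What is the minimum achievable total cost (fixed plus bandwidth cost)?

336

Open {A, B, F}: assign each demand point to its cheapest open site.
  #1→F 15×3=45, #2→F 15×2=30, #3→B 15×4=60, #4→B 15×3=45, #5→A 20×2=40, #6→B 11×3=33
  bandwidth cost 253, fixed 83 → total 336.
Compare {A, B, C, F}: bandwidth cost 253 + fixed 99 = 352.
Compare {A, B, E, F}: bandwidth cost 253 + fixed 99 = 352.
Compare {A, B, D, F}: bandwidth cost 253 + fixed 103 = 356.
All other subsets cost ≥ 352. Minimum total cost: 336.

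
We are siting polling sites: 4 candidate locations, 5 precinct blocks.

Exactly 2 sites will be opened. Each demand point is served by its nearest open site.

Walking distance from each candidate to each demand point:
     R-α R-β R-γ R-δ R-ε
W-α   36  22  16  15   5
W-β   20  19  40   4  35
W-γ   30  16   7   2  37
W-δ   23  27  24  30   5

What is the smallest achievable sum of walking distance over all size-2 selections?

53

Open {W-γ, W-δ}.
  R-α→W-δ 23, R-β→W-γ 16, R-γ→W-γ 7, R-δ→W-γ 2, R-ε→W-δ 5  ⇒ total 53.
Compare {W-α, W-γ}: total 60.
Compare {W-α, W-β}: total 64.
No size-2 selection does better; minimum is 53.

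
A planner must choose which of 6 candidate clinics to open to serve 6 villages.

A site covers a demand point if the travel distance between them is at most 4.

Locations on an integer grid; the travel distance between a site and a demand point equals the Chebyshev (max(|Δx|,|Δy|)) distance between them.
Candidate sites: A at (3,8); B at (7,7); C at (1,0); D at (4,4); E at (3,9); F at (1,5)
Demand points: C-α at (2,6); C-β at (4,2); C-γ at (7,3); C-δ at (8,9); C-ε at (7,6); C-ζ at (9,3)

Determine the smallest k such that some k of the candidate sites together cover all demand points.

2

Coverage sets (demand points within 4 of each site):
  A: {C-α, C-ε}
  B: {C-γ, C-δ, C-ε, C-ζ}
  C: {C-β}
  D: {C-α, C-β, C-γ, C-ε}
  E: {C-α, C-ε}
  F: {C-α, C-β}
No single site covers all 6 demand points.
But {B, D} covers everything, so the minimum is 2.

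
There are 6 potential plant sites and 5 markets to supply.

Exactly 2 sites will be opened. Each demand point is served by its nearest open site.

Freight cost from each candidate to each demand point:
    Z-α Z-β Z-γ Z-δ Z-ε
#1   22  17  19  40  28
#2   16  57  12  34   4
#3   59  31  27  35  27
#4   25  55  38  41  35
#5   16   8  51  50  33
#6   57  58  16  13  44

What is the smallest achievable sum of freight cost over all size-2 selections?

74

Open {#2, #5}.
  Z-α→#2 16, Z-β→#5 8, Z-γ→#2 12, Z-δ→#2 34, Z-ε→#2 4  ⇒ total 74.
Compare {#1, #2}: total 83.
Compare {#5, #6}: total 86.
No size-2 selection does better; minimum is 74.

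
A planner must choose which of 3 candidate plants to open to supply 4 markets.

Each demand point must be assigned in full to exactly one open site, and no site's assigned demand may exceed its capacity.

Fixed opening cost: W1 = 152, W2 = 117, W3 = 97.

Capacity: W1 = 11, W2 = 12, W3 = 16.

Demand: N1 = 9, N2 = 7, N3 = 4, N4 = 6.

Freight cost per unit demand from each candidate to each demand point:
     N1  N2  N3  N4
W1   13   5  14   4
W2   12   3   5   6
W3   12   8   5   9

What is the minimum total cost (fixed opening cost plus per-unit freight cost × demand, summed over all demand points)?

417

Open {W2, W3}; cheapest assignment that respects the capacities:
  W2 (cap 12, load 11): N2, N3 — cost 7×3 + 4×5 = 41
  W3 (cap 16, load 15): N1, N4 — cost 9×12 + 6×9 = 162
  Shipping 203, fixed 214 → total 417.
  Any other capacity-feasible assignment to {W2, W3} ships for at least 203.
Compare {W1, W3}: its best feasible assignment gives total 493.
Compare {W1, W2, W3}: its best feasible assignment gives total 539.
Every other set of open sites that can feasibly serve all demand totals ≥ 493 even under its best assignment. Minimum: 417.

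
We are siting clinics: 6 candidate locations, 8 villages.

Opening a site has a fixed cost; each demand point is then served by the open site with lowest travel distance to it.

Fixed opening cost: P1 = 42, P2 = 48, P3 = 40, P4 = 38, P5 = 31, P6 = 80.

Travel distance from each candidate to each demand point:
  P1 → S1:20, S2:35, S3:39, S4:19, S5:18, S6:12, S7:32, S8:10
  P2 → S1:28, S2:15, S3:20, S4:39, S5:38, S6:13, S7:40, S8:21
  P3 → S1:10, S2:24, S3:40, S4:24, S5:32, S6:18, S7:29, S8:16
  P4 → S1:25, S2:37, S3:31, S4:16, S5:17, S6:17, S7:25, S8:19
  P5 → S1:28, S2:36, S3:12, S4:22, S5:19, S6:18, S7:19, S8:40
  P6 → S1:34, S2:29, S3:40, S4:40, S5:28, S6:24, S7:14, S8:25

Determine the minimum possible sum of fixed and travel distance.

211

Open {P3, P5}: assign each demand point to its cheapest open site.
  S1→P3 10, S2→P3 24, S3→P5 12, S4→P5 22, S5→P5 19, S6→P3 18, S7→P5 19, S8→P3 16
  travel distance 140, fixed 71 → total 211.
Compare {P1, P5}: travel distance 145 + fixed 73 = 218.
Compare {P4}: travel distance 187 + fixed 38 = 225.
Compare {P5}: travel distance 194 + fixed 31 = 225.
All other subsets cost ≥ 218. Minimum total cost: 211.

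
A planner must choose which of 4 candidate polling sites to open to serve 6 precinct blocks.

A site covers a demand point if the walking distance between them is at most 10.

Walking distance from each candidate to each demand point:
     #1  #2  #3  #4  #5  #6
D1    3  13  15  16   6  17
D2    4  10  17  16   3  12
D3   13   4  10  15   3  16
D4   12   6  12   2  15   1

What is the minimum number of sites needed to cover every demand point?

Coverage sets (demand points within 10 of each site):
  D1: {#1, #5}
  D2: {#1, #2, #5}
  D3: {#2, #3, #5}
  D4: {#2, #4, #6}
No 2 sites suffice: every size-2 union leaves at least one demand point uncovered.
But {D1, D3, D4} covers everything, so the minimum is 3.

3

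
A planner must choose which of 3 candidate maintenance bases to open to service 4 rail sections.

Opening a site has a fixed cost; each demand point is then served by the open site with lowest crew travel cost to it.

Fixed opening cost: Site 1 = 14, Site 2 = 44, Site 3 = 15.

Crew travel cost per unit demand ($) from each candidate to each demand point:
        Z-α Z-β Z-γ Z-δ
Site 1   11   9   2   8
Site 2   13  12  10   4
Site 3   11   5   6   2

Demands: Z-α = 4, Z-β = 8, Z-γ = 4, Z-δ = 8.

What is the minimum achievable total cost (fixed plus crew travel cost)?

137

Open {Site 1, Site 3}: assign each demand point to its cheapest open site.
  Z-α→Site 1 4×11=44, Z-β→Site 3 8×5=40, Z-γ→Site 1 4×2=8, Z-δ→Site 3 8×2=16
  crew travel cost 108, fixed 29 → total 137.
Compare {Site 3}: crew travel cost 124 + fixed 15 = 139.
Compare {Site 1, Site 2, Site 3}: crew travel cost 108 + fixed 73 = 181.
Compare {Site 2, Site 3}: crew travel cost 124 + fixed 59 = 183.
All other subsets cost ≥ 139. Minimum total cost: 137.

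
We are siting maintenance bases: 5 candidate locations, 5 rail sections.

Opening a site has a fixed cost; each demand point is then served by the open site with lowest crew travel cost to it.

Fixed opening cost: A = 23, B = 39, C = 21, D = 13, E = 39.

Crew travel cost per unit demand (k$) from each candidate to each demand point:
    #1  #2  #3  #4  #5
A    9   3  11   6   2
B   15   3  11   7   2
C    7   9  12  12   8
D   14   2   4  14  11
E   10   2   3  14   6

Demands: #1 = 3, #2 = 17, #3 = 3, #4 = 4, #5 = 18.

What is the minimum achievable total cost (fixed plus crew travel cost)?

Open {A, D}: assign each demand point to its cheapest open site.
  #1→A 3×9=27, #2→D 17×2=34, #3→D 3×4=12, #4→A 4×6=24, #5→A 18×2=36
  crew travel cost 133, fixed 36 → total 169.
Compare {A, C, D}: crew travel cost 127 + fixed 57 = 184.
Compare {A, E}: crew travel cost 130 + fixed 62 = 192.
Compare {A}: crew travel cost 171 + fixed 23 = 194.
All other subsets cost ≥ 184. Minimum total cost: 169.

169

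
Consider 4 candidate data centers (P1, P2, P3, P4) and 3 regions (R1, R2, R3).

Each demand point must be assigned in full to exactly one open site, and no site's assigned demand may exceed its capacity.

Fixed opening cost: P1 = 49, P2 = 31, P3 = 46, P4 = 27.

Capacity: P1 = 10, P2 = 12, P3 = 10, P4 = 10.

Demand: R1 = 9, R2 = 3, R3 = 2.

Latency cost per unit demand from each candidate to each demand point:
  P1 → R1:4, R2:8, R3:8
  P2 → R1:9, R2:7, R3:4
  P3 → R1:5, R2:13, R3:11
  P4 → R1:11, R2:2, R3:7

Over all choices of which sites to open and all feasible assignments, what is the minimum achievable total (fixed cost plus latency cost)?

132

Open {P1, P4}; cheapest assignment that respects the capacities:
  P1 (cap 10, load 9): R1 — cost 9×4 = 36
  P4 (cap 10, load 5): R2, R3 — cost 3×2 + 2×7 = 20
  Shipping 56, fixed 76 → total 132.
  Any other capacity-feasible assignment to {P1, P4} ships for at least 56.
Compare {P3, P4}: its best feasible assignment gives total 138.
Compare {P1, P2}: its best feasible assignment gives total 145.
Every other set of open sites that can feasibly serve all demand totals ≥ 138 even under its best assignment. Minimum: 132.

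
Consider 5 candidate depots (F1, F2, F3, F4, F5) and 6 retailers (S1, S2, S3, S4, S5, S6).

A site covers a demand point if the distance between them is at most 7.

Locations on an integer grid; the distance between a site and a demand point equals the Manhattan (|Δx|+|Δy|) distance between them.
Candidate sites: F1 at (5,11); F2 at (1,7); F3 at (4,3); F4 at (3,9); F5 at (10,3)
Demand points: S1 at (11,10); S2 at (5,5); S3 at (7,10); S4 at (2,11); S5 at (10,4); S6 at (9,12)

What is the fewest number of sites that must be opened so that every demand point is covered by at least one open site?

2

Coverage sets (demand points within 7 of each site):
  F1: {S1, S2, S3, S4, S6}
  F2: {S2, S4}
  F3: {S2, S5}
  F4: {S2, S3, S4}
  F5: {S2, S5}
No single site covers all 6 demand points.
But {F1, F3} covers everything, so the minimum is 2.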